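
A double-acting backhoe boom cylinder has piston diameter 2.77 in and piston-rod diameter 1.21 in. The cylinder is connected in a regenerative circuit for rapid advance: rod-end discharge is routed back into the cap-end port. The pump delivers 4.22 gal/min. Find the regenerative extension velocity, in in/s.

v ≈ 14.1 in/s

In regeneration the rod-end outflow joins the pump flow into the cap end, so the net volume the pump must supply per unit advance equals the rod cross-section area.
Rod cross-section A_rod = π/4 × (1.21 in)² = 1.150 in^2
v = Q_pump / A_rod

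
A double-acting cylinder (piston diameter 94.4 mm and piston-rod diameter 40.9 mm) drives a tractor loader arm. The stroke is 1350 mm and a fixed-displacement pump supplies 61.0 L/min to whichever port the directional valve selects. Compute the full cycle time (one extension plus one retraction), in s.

t ≈ 16.8 s

Cap-side area A_cap = π/4 × (94.4 mm)² = 6999 mm^2
Rod-side annular area A_ann = π/4 × (94.4² − 40.9²) = 5685 mm^2
t_ext = A_cap·L/Q = 9.294 s
t_ret = A_ann·L/Q = 7.549 s
t_cycle = t_ext + t_ret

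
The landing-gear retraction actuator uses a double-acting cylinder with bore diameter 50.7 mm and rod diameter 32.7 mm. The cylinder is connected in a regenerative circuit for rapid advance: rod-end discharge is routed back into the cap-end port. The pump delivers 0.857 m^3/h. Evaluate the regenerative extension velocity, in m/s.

In regeneration the rod-end outflow joins the pump flow into the cap end, so the net volume the pump must supply per unit advance equals the rod cross-section area.
Rod cross-section A_rod = π/4 × (32.7 mm)² = 839.8 mm^2
v = Q_pump / A_rod

v ≈ 0.283 m/s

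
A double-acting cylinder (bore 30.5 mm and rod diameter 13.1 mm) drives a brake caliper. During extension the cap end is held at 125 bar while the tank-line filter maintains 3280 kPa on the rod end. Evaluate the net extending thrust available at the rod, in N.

F ≈ 7180 N

Cap-side area A_cap = π/4 × (30.5 mm)² = 730.6 mm^2
Rod-side annular area A_ann = π/4 × (30.5² − 13.1²) = 595.8 mm^2
Net thrust = P_cap·A_cap − P_rod·A_ann = 9133 N − 1954 N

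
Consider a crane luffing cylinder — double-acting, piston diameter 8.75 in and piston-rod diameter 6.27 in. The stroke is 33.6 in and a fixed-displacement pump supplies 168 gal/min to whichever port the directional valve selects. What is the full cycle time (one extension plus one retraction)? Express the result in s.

Cap-side area A_cap = π/4 × (8.75 in)² = 60.13 in^2
Rod-side annular area A_ann = π/4 × (8.75² − 6.27²) = 29.26 in^2
t_ext = A_cap·L/Q = 3.124 s
t_ret = A_ann·L/Q = 1.520 s
t_cycle = t_ext + t_ret

t ≈ 4.64 s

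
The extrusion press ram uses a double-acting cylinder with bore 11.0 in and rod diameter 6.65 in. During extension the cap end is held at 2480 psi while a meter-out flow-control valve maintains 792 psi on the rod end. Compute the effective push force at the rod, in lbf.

Cap-side area A_cap = π/4 × (11.0 in)² = 95.03 in^2
Rod-side annular area A_ann = π/4 × (11.0² − 6.65²) = 60.30 in^2
Net thrust = P_cap·A_cap − P_rod·A_ann = 2.357e5 lbf − 47760 lbf

F ≈ 1.88e5 lbf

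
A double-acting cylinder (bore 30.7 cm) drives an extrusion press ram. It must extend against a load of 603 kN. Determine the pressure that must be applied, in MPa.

Cap-side area A_cap = π/4 × (30.7 cm)² = 740.2 cm^2
P = F / A = 603 kN / A

P ≈ 8.15 MPa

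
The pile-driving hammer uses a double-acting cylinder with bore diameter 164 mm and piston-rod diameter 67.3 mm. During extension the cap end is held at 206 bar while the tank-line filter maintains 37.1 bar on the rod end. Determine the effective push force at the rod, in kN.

Cap-side area A_cap = π/4 × (164 mm)² = 21120 mm^2
Rod-side annular area A_ann = π/4 × (164² − 67.3²) = 17570 mm^2
Net thrust = P_cap·A_cap − P_rod·A_ann = 435.2 kN − 65.17 kN

F ≈ 370 kN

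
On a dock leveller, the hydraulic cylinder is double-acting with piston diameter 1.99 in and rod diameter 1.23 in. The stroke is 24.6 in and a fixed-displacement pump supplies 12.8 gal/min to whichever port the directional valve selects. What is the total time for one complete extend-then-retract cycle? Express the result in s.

Cap-side area A_cap = π/4 × (1.99 in)² = 3.110 in^2
Rod-side annular area A_ann = π/4 × (1.99² − 1.23²) = 1.922 in^2
t_ext = A_cap·L/Q = 1.553 s
t_ret = A_ann·L/Q = 0.9595 s
t_cycle = t_ext + t_ret

t ≈ 2.51 s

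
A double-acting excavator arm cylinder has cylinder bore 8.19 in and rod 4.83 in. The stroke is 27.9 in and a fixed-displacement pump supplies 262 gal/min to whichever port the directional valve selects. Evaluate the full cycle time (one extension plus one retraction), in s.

Cap-side area A_cap = π/4 × (8.19 in)² = 52.68 in^2
Rod-side annular area A_ann = π/4 × (8.19² − 4.83²) = 34.36 in^2
t_ext = A_cap·L/Q = 1.457 s
t_ret = A_ann·L/Q = 0.9503 s
t_cycle = t_ext + t_ret

t ≈ 2.41 s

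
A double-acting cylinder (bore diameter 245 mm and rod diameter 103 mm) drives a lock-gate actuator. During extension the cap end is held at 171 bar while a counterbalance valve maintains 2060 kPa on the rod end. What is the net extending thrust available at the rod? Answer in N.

Cap-side area A_cap = π/4 × (245 mm)² = 47140 mm^2
Rod-side annular area A_ann = π/4 × (245² − 103²) = 38810 mm^2
Net thrust = P_cap·A_cap − P_rod·A_ann = 8.062e5 N − 79950 N

F ≈ 7.26e5 N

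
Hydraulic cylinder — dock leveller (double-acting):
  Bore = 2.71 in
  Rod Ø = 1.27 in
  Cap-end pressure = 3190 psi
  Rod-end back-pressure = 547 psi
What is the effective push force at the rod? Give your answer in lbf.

F ≈ 15900 lbf

Cap-side area A_cap = π/4 × (2.71 in)² = 5.768 in^2
Rod-side annular area A_ann = π/4 × (2.71² − 1.27²) = 4.501 in^2
Net thrust = P_cap·A_cap − P_rod·A_ann = 18400 lbf − 2462 lbf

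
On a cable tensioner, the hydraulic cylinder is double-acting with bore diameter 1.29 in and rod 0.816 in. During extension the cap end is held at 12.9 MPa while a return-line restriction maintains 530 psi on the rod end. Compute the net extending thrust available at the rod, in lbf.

F ≈ 2030 lbf

Cap-side area A_cap = π/4 × (1.29 in)² = 1.307 in^2
Rod-side annular area A_ann = π/4 × (1.29² − 0.816²) = 0.7840 in^2
Net thrust = P_cap·A_cap − P_rod·A_ann = 2445 lbf − 415.5 lbf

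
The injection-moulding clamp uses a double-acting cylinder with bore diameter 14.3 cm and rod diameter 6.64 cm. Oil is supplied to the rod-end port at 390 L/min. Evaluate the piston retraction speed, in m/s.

Rod-side annular area A_ann = π/4 × (14.3² − 6.64²) = 126.0 cm^2
Flow into the rod-end port fills the annular volume.
v = Q / A

v ≈ 0.516 m/s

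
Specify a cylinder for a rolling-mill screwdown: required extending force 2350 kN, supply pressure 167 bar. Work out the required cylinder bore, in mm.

D ≈ 423 mm

Extension force acts on the full piston face: F = P × (π/4)D².
D = √(4F / (πP)) = √(4 × 2350 kN / (π × 167 bar))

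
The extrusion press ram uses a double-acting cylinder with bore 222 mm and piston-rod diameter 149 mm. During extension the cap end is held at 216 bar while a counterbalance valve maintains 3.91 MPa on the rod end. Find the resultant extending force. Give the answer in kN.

F ≈ 753 kN

Cap-side area A_cap = π/4 × (222 mm)² = 38710 mm^2
Rod-side annular area A_ann = π/4 × (222² − 149²) = 21270 mm^2
Net thrust = P_cap·A_cap − P_rod·A_ann = 836.1 kN − 83.17 kN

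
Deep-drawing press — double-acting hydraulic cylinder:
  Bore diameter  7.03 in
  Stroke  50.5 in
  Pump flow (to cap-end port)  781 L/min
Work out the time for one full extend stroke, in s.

Cap-side area A_cap = π/4 × (7.03 in)² = 38.82 in^2
Swept volume V = A × L; t = V / Q = A·L / Q

t ≈ 2.47 s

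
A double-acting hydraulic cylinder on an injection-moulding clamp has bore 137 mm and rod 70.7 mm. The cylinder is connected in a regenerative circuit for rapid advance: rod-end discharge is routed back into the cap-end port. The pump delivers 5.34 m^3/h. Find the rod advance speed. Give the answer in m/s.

v ≈ 0.378 m/s

In regeneration the rod-end outflow joins the pump flow into the cap end, so the net volume the pump must supply per unit advance equals the rod cross-section area.
Rod cross-section A_rod = π/4 × (70.7 mm)² = 3926 mm^2
v = Q_pump / A_rod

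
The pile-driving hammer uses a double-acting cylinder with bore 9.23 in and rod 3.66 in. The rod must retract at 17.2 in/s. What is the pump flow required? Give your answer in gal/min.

Rod-side annular area A_ann = π/4 × (9.23² − 3.66²) = 56.39 in^2
Q = A × v

Q ≈ 252 gal/min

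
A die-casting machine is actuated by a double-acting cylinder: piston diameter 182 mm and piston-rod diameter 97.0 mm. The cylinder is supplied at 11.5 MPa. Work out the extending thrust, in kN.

F ≈ 299 kN

Cap-side area A_cap = π/4 × (182 mm)² = 26020 mm^2
F = P × A_cap = 11.5 MPa × A_cap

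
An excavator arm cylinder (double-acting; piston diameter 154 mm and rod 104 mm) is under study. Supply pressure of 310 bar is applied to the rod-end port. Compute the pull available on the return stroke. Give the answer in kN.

Rod-side annular area A_ann = π/4 × (154² − 104²) = 10130 mm^2
On retraction the pressure acts on the annular area (bore minus rod).
F = P × A_ann

F ≈ 314 kN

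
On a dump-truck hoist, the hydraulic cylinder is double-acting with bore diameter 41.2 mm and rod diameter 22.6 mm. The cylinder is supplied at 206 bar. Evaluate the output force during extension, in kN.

Cap-side area A_cap = π/4 × (41.2 mm)² = 1333 mm^2
F = P × A_cap = 206 bar × A_cap

F ≈ 27.5 kN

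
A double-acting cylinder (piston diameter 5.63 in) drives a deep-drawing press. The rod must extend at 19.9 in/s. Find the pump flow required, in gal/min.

Cap-side area A_cap = π/4 × (5.63 in)² = 24.89 in^2
Q = A × v

Q ≈ 129 gal/min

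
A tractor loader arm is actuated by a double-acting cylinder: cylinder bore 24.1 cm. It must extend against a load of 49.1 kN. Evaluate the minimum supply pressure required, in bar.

Cap-side area A_cap = π/4 × (24.1 cm)² = 456.2 cm^2
P = F / A = 49.1 kN / A

P ≈ 10.8 bar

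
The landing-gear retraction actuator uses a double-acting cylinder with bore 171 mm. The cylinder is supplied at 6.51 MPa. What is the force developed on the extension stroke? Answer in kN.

Cap-side area A_cap = π/4 × (171 mm)² = 22970 mm^2
F = P × A_cap = 6.51 MPa × A_cap

F ≈ 150 kN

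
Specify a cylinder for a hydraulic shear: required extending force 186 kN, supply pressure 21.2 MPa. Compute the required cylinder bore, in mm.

Extension force acts on the full piston face: F = P × (π/4)D².
D = √(4F / (πP)) = √(4 × 186 kN / (π × 21.2 MPa))

D ≈ 106 mm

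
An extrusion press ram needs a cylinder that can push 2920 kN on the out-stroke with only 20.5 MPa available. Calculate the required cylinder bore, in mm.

D ≈ 426 mm

Extension force acts on the full piston face: F = P × (π/4)D².
D = √(4F / (πP)) = √(4 × 2920 kN / (π × 20.5 MPa))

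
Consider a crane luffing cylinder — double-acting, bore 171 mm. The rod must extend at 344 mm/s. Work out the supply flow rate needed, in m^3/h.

Q ≈ 28.4 m^3/h

Cap-side area A_cap = π/4 × (171 mm)² = 22970 mm^2
Q = A × v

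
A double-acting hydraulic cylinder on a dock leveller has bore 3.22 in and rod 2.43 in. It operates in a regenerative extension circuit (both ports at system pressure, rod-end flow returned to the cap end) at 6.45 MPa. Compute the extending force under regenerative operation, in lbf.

F ≈ 4340 lbf

With equal pressure on both faces, forces on the annular region cancel; the net push is pressure × rod cross-section.
Rod cross-section A_rod = π/4 × (2.43 in)² = 4.638 in^2
F = P × A_rod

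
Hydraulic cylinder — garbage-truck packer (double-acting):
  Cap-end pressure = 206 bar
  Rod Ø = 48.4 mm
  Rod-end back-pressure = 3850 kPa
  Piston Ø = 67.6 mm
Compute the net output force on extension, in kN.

Cap-side area A_cap = π/4 × (67.6 mm)² = 3589 mm^2
Rod-side annular area A_ann = π/4 × (67.6² − 48.4²) = 1749 mm^2
Net thrust = P_cap·A_cap − P_rod·A_ann = 73.94 kN − 6.735 kN

F ≈ 67.2 kN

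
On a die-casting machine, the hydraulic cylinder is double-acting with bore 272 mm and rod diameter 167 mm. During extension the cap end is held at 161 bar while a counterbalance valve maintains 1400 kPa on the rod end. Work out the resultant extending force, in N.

F ≈ 8.85e5 N

Cap-side area A_cap = π/4 × (272 mm)² = 58110 mm^2
Rod-side annular area A_ann = π/4 × (272² − 167²) = 36200 mm^2
Net thrust = P_cap·A_cap − P_rod·A_ann = 9.355e5 N − 50680 N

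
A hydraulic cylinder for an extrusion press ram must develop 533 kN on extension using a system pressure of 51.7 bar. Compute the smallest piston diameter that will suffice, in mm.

D ≈ 362 mm

Extension force acts on the full piston face: F = P × (π/4)D².
D = √(4F / (πP)) = √(4 × 533 kN / (π × 51.7 bar))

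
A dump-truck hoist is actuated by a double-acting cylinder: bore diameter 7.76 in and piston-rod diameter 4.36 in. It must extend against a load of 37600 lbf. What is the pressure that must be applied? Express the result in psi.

P ≈ 795 psi

Cap-side area A_cap = π/4 × (7.76 in)² = 47.29 in^2
P = F / A = 37600 lbf / A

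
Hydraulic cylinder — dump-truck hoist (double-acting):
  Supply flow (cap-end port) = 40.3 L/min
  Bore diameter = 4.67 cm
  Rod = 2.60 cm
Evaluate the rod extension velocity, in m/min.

Cap-side area A_cap = π/4 × (4.67 cm)² = 17.13 cm^2
v = Q / A

v ≈ 23.5 m/min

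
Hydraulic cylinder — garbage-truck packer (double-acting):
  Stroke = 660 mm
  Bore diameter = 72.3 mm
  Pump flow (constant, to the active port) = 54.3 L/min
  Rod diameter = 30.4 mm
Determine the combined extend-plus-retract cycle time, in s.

t ≈ 5.46 s

Cap-side area A_cap = π/4 × (72.3 mm)² = 4106 mm^2
Rod-side annular area A_ann = π/4 × (72.3² − 30.4²) = 3380 mm^2
t_ext = A_cap·L/Q = 2.994 s
t_ret = A_ann·L/Q = 2.465 s
t_cycle = t_ext + t_ret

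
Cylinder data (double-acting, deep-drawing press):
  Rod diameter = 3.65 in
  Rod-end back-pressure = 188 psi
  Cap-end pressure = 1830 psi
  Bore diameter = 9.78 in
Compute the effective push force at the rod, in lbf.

F ≈ 1.25e5 lbf

Cap-side area A_cap = π/4 × (9.78 in)² = 75.12 in^2
Rod-side annular area A_ann = π/4 × (9.78² − 3.65²) = 64.66 in^2
Net thrust = P_cap·A_cap − P_rod·A_ann = 1.375e5 lbf − 12160 lbf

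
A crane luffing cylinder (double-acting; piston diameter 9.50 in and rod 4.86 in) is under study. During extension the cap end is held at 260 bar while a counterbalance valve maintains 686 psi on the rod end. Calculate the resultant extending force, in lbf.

F ≈ 2.31e5 lbf

Cap-side area A_cap = π/4 × (9.50 in)² = 70.88 in^2
Rod-side annular area A_ann = π/4 × (9.50² − 4.86²) = 52.33 in^2
Net thrust = P_cap·A_cap − P_rod·A_ann = 2.673e5 lbf − 35900 lbf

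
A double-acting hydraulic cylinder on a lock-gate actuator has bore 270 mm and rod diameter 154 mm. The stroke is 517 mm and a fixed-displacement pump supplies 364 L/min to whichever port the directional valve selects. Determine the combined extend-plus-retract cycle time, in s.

Cap-side area A_cap = π/4 × (270 mm)² = 57260 mm^2
Rod-side annular area A_ann = π/4 × (270² − 154²) = 38630 mm^2
t_ext = A_cap·L/Q = 4.879 s
t_ret = A_ann·L/Q = 3.292 s
t_cycle = t_ext + t_ret

t ≈ 8.17 s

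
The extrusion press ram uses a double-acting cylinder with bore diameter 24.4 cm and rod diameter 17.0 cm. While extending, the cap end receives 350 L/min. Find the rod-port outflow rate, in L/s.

Q_out ≈ 3.00 L/s

Cap-side area A_cap = π/4 × (24.4 cm)² = 467.6 cm^2
Rod-side annular area A_ann = π/4 × (24.4² − 17.0²) = 240.6 cm^2
Piston speed v = Q_in/A_cap; rod-end outflow Q_out = v × A_ann = Q_in × A_ann/A_cap.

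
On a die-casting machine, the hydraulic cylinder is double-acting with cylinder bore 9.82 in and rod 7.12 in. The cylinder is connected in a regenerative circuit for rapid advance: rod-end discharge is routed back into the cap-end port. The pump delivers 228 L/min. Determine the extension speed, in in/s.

v ≈ 5.82 in/s

In regeneration the rod-end outflow joins the pump flow into the cap end, so the net volume the pump must supply per unit advance equals the rod cross-section area.
Rod cross-section A_rod = π/4 × (7.12 in)² = 39.82 in^2
v = Q_pump / A_rod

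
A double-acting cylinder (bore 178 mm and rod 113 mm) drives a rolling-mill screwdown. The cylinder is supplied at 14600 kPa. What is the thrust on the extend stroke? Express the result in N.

Cap-side area A_cap = π/4 × (178 mm)² = 24880 mm^2
F = P × A_cap = 14600 kPa × A_cap

F ≈ 3.63e5 N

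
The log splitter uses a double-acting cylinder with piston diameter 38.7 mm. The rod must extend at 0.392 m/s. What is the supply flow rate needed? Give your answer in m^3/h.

Q ≈ 1.66 m^3/h

Cap-side area A_cap = π/4 × (38.7 mm)² = 1176 mm^2
Q = A × v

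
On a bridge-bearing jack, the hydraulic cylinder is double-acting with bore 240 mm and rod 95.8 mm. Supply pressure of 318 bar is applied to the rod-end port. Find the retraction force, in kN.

F ≈ 1210 kN

Rod-side annular area A_ann = π/4 × (240² − 95.8²) = 38030 mm^2
On retraction the pressure acts on the annular area (bore minus rod).
F = P × A_ann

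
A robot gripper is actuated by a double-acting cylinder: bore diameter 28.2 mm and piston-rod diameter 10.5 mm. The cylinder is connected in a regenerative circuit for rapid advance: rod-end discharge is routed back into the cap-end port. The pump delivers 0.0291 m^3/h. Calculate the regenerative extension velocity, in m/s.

v ≈ 0.0934 m/s

In regeneration the rod-end outflow joins the pump flow into the cap end, so the net volume the pump must supply per unit advance equals the rod cross-section area.
Rod cross-section A_rod = π/4 × (10.5 mm)² = 86.59 mm^2
v = Q_pump / A_rod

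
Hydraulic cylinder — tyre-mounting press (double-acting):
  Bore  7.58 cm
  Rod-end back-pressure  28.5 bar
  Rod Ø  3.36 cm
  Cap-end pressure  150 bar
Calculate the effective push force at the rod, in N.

F ≈ 57400 N

Cap-side area A_cap = π/4 × (7.58 cm)² = 45.13 cm^2
Rod-side annular area A_ann = π/4 × (7.58² − 3.36²) = 36.26 cm^2
Net thrust = P_cap·A_cap − P_rod·A_ann = 67690 N − 10330 N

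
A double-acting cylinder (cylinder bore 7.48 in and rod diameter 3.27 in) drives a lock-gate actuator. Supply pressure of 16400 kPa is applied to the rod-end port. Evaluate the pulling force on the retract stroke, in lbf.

Rod-side annular area A_ann = π/4 × (7.48² − 3.27²) = 35.55 in^2
On retraction the pressure acts on the annular area (bore minus rod).
F = P × A_ann

F ≈ 84500 lbf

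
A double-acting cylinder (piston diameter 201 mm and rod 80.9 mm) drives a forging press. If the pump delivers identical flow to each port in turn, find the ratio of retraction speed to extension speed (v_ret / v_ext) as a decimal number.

Cap-side area A_cap = π/4 × (201 mm)² = 31730 mm^2
Rod-side annular area A_ann = π/4 × (201² − 80.9²) = 26590 mm^2
For equal Q, v ∝ 1/A, so v_ret/v_ext = A_cap/A_ann.

v_ret/v_ext ≈ 1.19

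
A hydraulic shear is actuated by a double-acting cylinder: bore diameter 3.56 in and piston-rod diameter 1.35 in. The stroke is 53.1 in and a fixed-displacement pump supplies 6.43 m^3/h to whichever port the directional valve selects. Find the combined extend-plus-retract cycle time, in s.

Cap-side area A_cap = π/4 × (3.56 in)² = 9.954 in^2
Rod-side annular area A_ann = π/4 × (3.56² − 1.35²) = 8.522 in^2
t_ext = A_cap·L/Q = 4.849 s
t_ret = A_ann·L/Q = 4.152 s
t_cycle = t_ext + t_ret

t ≈ 9.00 s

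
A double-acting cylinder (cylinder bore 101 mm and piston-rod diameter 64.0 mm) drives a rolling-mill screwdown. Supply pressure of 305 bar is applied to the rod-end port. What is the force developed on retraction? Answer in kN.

F ≈ 146 kN

Rod-side annular area A_ann = π/4 × (101² − 64.0²) = 4795 mm^2
On retraction the pressure acts on the annular area (bore minus rod).
F = P × A_ann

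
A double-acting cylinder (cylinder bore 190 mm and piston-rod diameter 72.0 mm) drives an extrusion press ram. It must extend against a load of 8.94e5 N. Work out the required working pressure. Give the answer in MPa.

Cap-side area A_cap = π/4 × (190 mm)² = 28350 mm^2
P = F / A = 8.94e5 N / A

P ≈ 31.5 MPa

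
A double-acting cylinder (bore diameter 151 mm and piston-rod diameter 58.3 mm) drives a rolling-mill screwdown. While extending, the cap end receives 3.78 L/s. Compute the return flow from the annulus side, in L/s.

Cap-side area A_cap = π/4 × (151 mm)² = 17910 mm^2
Rod-side annular area A_ann = π/4 × (151² − 58.3²) = 15240 mm^2
Piston speed v = Q_in/A_cap; rod-end outflow Q_out = v × A_ann = Q_in × A_ann/A_cap.

Q_out ≈ 3.22 L/s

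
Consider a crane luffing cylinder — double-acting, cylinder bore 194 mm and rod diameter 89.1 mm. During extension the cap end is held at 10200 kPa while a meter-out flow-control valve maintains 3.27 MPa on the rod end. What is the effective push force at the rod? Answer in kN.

Cap-side area A_cap = π/4 × (194 mm)² = 29560 mm^2
Rod-side annular area A_ann = π/4 × (194² − 89.1²) = 23320 mm^2
Net thrust = P_cap·A_cap − P_rod·A_ann = 301.5 kN − 76.27 kN

F ≈ 225 kN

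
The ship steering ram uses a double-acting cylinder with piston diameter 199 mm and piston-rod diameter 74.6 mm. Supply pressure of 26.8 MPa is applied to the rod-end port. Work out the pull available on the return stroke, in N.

F ≈ 7.16e5 N

Rod-side annular area A_ann = π/4 × (199² − 74.6²) = 26730 mm^2
On retraction the pressure acts on the annular area (bore minus rod).
F = P × A_ann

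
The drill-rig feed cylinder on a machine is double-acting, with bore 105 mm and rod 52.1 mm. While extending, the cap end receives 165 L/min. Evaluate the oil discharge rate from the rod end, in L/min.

Q_out ≈ 124 L/min

Cap-side area A_cap = π/4 × (105 mm)² = 8659 mm^2
Rod-side annular area A_ann = π/4 × (105² − 52.1²) = 6527 mm^2
Piston speed v = Q_in/A_cap; rod-end outflow Q_out = v × A_ann = Q_in × A_ann/A_cap.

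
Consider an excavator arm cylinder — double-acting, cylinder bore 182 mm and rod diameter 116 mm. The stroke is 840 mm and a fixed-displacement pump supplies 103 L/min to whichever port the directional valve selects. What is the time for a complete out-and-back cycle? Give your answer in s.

t ≈ 20.3 s

Cap-side area A_cap = π/4 × (182 mm)² = 26020 mm^2
Rod-side annular area A_ann = π/4 × (182² − 116²) = 15450 mm^2
t_ext = A_cap·L/Q = 12.73 s
t_ret = A_ann·L/Q = 7.559 s
t_cycle = t_ext + t_ret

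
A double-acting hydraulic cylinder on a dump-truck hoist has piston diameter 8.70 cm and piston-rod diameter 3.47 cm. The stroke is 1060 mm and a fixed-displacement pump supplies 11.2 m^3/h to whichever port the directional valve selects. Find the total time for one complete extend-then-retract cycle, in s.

Cap-side area A_cap = π/4 × (8.70 cm)² = 59.45 cm^2
Rod-side annular area A_ann = π/4 × (8.70² − 3.47²) = 49.99 cm^2
t_ext = A_cap·L/Q = 2.025 s
t_ret = A_ann·L/Q = 1.703 s
t_cycle = t_ext + t_ret

t ≈ 3.73 s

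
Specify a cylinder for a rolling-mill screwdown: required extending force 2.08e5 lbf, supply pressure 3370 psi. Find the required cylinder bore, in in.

Extension force acts on the full piston face: F = P × (π/4)D².
D = √(4F / (πP)) = √(4 × 2.08e5 lbf / (π × 3370 psi))

D ≈ 8.86 in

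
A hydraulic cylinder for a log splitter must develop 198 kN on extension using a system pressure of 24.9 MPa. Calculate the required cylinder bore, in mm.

Extension force acts on the full piston face: F = P × (π/4)D².
D = √(4F / (πP)) = √(4 × 198 kN / (π × 24.9 MPa))

D ≈ 101 mm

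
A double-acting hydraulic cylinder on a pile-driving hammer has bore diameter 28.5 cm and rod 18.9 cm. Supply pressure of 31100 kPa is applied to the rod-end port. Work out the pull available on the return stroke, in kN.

Rod-side annular area A_ann = π/4 × (28.5² − 18.9²) = 357.4 cm^2
On retraction the pressure acts on the annular area (bore minus rod).
F = P × A_ann

F ≈ 1110 kN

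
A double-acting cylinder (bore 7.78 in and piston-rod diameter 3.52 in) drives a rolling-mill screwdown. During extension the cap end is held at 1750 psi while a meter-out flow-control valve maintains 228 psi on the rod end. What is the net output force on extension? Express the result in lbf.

Cap-side area A_cap = π/4 × (7.78 in)² = 47.54 in^2
Rod-side annular area A_ann = π/4 × (7.78² − 3.52²) = 37.81 in^2
Net thrust = P_cap·A_cap − P_rod·A_ann = 83190 lbf − 8620 lbf

F ≈ 74600 lbf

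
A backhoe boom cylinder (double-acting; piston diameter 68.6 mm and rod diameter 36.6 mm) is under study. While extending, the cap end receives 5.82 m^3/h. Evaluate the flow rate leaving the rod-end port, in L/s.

Cap-side area A_cap = π/4 × (68.6 mm)² = 3696 mm^2
Rod-side annular area A_ann = π/4 × (68.6² − 36.6²) = 2644 mm^2
Piston speed v = Q_in/A_cap; rod-end outflow Q_out = v × A_ann = Q_in × A_ann/A_cap.

Q_out ≈ 1.16 L/s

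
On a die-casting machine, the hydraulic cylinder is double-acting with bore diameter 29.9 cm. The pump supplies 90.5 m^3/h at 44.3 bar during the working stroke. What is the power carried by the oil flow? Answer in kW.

W ≈ 111 kW

Hydraulic power = P × Q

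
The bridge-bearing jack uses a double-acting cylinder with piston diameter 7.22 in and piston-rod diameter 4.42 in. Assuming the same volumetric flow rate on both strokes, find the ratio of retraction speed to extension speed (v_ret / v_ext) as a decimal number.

Cap-side area A_cap = π/4 × (7.22 in)² = 40.94 in^2
Rod-side annular area A_ann = π/4 × (7.22² − 4.42²) = 25.60 in^2
For equal Q, v ∝ 1/A, so v_ret/v_ext = A_cap/A_ann.

v_ret/v_ext ≈ 1.60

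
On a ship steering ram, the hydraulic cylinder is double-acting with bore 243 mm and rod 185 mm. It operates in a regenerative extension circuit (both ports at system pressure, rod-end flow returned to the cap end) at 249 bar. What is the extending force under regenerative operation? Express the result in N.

With equal pressure on both faces, forces on the annular region cancel; the net push is pressure × rod cross-section.
Rod cross-section A_rod = π/4 × (185 mm)² = 26880 mm^2
F = P × A_rod

F ≈ 6.69e5 N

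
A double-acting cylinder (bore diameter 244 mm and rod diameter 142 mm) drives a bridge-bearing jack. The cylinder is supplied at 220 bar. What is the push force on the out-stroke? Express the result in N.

F ≈ 1.03e6 N

Cap-side area A_cap = π/4 × (244 mm)² = 46760 mm^2
F = P × A_cap = 220 bar × A_cap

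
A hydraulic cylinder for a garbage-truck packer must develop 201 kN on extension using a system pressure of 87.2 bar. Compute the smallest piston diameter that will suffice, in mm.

Extension force acts on the full piston face: F = P × (π/4)D².
D = √(4F / (πP)) = √(4 × 201 kN / (π × 87.2 bar))

D ≈ 171 mm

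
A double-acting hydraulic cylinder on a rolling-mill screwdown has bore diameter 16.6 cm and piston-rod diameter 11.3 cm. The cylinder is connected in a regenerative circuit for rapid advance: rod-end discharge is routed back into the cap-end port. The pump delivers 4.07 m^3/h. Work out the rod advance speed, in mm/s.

v ≈ 113 mm/s

In regeneration the rod-end outflow joins the pump flow into the cap end, so the net volume the pump must supply per unit advance equals the rod cross-section area.
Rod cross-section A_rod = π/4 × (11.3 cm)² = 100.3 cm^2
v = Q_pump / A_rod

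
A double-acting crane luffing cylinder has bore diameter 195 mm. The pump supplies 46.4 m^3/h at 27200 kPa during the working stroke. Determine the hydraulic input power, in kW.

Hydraulic power = P × Q

W ≈ 351 kW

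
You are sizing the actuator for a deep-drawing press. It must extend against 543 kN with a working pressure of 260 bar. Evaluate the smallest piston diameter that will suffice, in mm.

D ≈ 163 mm

Extension force acts on the full piston face: F = P × (π/4)D².
D = √(4F / (πP)) = √(4 × 543 kN / (π × 260 bar))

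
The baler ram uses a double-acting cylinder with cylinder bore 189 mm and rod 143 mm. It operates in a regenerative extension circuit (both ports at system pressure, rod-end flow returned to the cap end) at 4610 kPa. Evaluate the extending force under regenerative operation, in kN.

With equal pressure on both faces, forces on the annular region cancel; the net push is pressure × rod cross-section.
Rod cross-section A_rod = π/4 × (143 mm)² = 16060 mm^2
F = P × A_rod

F ≈ 74.0 kN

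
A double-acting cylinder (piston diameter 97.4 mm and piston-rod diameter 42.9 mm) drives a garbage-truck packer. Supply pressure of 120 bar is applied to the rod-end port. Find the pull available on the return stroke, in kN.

Rod-side annular area A_ann = π/4 × (97.4² − 42.9²) = 6005 mm^2
On retraction the pressure acts on the annular area (bore minus rod).
F = P × A_ann

F ≈ 72.1 kN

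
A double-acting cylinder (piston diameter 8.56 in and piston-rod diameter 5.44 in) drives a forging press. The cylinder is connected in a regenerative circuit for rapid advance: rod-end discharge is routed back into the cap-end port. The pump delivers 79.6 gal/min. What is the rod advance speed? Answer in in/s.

In regeneration the rod-end outflow joins the pump flow into the cap end, so the net volume the pump must supply per unit advance equals the rod cross-section area.
Rod cross-section A_rod = π/4 × (5.44 in)² = 23.24 in^2
v = Q_pump / A_rod

v ≈ 13.2 in/s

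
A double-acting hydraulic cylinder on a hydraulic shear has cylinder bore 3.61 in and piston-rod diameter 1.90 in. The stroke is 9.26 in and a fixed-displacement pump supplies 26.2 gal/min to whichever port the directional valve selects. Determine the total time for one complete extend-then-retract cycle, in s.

t ≈ 1.62 s

Cap-side area A_cap = π/4 × (3.61 in)² = 10.24 in^2
Rod-side annular area A_ann = π/4 × (3.61² − 1.90²) = 7.400 in^2
t_ext = A_cap·L/Q = 0.9396 s
t_ret = A_ann·L/Q = 0.6793 s
t_cycle = t_ext + t_ret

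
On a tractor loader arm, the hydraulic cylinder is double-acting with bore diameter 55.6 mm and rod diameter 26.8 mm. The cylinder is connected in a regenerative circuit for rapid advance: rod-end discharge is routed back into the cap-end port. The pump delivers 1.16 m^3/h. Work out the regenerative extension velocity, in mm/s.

v ≈ 571 mm/s

In regeneration the rod-end outflow joins the pump flow into the cap end, so the net volume the pump must supply per unit advance equals the rod cross-section area.
Rod cross-section A_rod = π/4 × (26.8 mm)² = 564.1 mm^2
v = Q_pump / A_rod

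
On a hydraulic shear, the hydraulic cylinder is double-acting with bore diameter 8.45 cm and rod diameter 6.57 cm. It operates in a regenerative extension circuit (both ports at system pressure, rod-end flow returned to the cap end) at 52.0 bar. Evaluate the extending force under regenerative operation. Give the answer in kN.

With equal pressure on both faces, forces on the annular region cancel; the net push is pressure × rod cross-section.
Rod cross-section A_rod = π/4 × (6.57 cm)² = 33.90 cm^2
F = P × A_rod

F ≈ 17.6 kN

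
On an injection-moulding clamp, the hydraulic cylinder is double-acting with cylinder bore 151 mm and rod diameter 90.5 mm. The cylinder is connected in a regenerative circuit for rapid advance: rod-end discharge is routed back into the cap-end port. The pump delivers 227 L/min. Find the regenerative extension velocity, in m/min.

In regeneration the rod-end outflow joins the pump flow into the cap end, so the net volume the pump must supply per unit advance equals the rod cross-section area.
Rod cross-section A_rod = π/4 × (90.5 mm)² = 6433 mm^2
v = Q_pump / A_rod

v ≈ 35.3 m/min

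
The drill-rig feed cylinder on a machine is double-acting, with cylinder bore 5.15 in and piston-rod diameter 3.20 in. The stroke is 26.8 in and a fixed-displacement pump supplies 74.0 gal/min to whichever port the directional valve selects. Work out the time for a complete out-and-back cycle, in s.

t ≈ 3.16 s

Cap-side area A_cap = π/4 × (5.15 in)² = 20.83 in^2
Rod-side annular area A_ann = π/4 × (5.15² − 3.20²) = 12.79 in^2
t_ext = A_cap·L/Q = 1.960 s
t_ret = A_ann·L/Q = 1.203 s
t_cycle = t_ext + t_ret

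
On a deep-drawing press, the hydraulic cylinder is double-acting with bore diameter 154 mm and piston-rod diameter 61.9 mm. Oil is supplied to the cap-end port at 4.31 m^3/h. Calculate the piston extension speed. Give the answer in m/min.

Cap-side area A_cap = π/4 × (154 mm)² = 18630 mm^2
v = Q / A

v ≈ 3.86 m/min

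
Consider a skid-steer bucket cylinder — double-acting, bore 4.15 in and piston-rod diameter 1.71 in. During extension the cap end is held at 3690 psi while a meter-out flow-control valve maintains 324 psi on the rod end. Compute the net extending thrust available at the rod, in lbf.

Cap-side area A_cap = π/4 × (4.15 in)² = 13.53 in^2
Rod-side annular area A_ann = π/4 × (4.15² − 1.71²) = 11.23 in^2
Net thrust = P_cap·A_cap − P_rod·A_ann = 49910 lbf − 3638 lbf

F ≈ 46300 lbf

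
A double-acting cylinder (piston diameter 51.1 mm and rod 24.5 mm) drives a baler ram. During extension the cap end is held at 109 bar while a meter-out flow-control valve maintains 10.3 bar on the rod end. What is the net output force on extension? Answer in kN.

F ≈ 20.7 kN

Cap-side area A_cap = π/4 × (51.1 mm)² = 2051 mm^2
Rod-side annular area A_ann = π/4 × (51.1² − 24.5²) = 1579 mm^2
Net thrust = P_cap·A_cap − P_rod·A_ann = 22.35 kN − 1.627 kN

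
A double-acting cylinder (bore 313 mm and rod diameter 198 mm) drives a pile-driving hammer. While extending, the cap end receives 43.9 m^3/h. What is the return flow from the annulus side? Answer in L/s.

Q_out ≈ 7.31 L/s

Cap-side area A_cap = π/4 × (313 mm)² = 76940 mm^2
Rod-side annular area A_ann = π/4 × (313² − 198²) = 46150 mm^2
Piston speed v = Q_in/A_cap; rod-end outflow Q_out = v × A_ann = Q_in × A_ann/A_cap.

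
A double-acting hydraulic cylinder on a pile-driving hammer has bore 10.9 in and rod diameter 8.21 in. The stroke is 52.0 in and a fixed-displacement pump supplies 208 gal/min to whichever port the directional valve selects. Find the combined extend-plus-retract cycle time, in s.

Cap-side area A_cap = π/4 × (10.9 in)² = 93.31 in^2
Rod-side annular area A_ann = π/4 × (10.9² − 8.21²) = 40.37 in^2
t_ext = A_cap·L/Q = 6.059 s
t_ret = A_ann·L/Q = 2.622 s
t_cycle = t_ext + t_ret

t ≈ 8.68 s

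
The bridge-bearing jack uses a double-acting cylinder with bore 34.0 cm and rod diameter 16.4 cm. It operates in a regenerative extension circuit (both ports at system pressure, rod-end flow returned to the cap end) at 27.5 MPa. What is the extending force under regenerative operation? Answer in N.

With equal pressure on both faces, forces on the annular region cancel; the net push is pressure × rod cross-section.
Rod cross-section A_rod = π/4 × (16.4 cm)² = 211.2 cm^2
F = P × A_rod

F ≈ 5.81e5 N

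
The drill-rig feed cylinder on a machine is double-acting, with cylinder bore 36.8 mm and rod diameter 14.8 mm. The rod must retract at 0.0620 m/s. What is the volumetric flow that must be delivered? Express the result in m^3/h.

Rod-side annular area A_ann = π/4 × (36.8² − 14.8²) = 891.6 mm^2
Q = A × v

Q ≈ 0.199 m^3/h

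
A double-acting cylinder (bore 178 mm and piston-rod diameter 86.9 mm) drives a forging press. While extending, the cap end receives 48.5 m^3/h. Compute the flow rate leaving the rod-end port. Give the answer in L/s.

Q_out ≈ 10.3 L/s

Cap-side area A_cap = π/4 × (178 mm)² = 24880 mm^2
Rod-side annular area A_ann = π/4 × (178² − 86.9²) = 18950 mm^2
Piston speed v = Q_in/A_cap; rod-end outflow Q_out = v × A_ann = Q_in × A_ann/A_cap.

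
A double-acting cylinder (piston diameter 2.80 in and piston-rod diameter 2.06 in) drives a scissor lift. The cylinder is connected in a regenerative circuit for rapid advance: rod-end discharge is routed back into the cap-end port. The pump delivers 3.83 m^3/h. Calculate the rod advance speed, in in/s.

v ≈ 19.5 in/s

In regeneration the rod-end outflow joins the pump flow into the cap end, so the net volume the pump must supply per unit advance equals the rod cross-section area.
Rod cross-section A_rod = π/4 × (2.06 in)² = 3.333 in^2
v = Q_pump / A_rod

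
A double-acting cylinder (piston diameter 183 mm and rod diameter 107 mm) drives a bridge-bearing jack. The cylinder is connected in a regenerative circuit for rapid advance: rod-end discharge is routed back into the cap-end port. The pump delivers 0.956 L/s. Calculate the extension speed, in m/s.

In regeneration the rod-end outflow joins the pump flow into the cap end, so the net volume the pump must supply per unit advance equals the rod cross-section area.
Rod cross-section A_rod = π/4 × (107 mm)² = 8992 mm^2
v = Q_pump / A_rod

v ≈ 0.106 m/s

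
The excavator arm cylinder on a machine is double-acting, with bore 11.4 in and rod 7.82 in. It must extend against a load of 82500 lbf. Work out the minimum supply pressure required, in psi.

P ≈ 808 psi

Cap-side area A_cap = π/4 × (11.4 in)² = 102.1 in^2
P = F / A = 82500 lbf / A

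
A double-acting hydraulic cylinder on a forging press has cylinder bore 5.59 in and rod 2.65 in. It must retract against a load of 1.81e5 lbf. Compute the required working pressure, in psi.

P ≈ 9510 psi

Rod-side annular area A_ann = π/4 × (5.59² − 2.65²) = 19.03 in^2
Retraction: pressure acts on the annular area.
P = F / A = 1.81e5 lbf / A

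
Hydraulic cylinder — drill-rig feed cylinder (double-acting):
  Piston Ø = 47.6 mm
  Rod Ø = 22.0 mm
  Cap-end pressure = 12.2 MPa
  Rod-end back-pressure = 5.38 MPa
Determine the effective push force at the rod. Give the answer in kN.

Cap-side area A_cap = π/4 × (47.6 mm)² = 1780 mm^2
Rod-side annular area A_ann = π/4 × (47.6² − 22.0²) = 1399 mm^2
Net thrust = P_cap·A_cap − P_rod·A_ann = 21.71 kN − 7.529 kN

F ≈ 14.2 kN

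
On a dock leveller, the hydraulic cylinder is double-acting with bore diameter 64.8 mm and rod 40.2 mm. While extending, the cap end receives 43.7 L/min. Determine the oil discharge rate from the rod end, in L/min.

Cap-side area A_cap = π/4 × (64.8 mm)² = 3298 mm^2
Rod-side annular area A_ann = π/4 × (64.8² − 40.2²) = 2029 mm^2
Piston speed v = Q_in/A_cap; rod-end outflow Q_out = v × A_ann = Q_in × A_ann/A_cap.

Q_out ≈ 26.9 L/min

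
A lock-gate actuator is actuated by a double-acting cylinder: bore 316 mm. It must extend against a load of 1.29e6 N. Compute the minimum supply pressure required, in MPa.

Cap-side area A_cap = π/4 × (316 mm)² = 78430 mm^2
P = F / A = 1.29e6 N / A

P ≈ 16.4 MPa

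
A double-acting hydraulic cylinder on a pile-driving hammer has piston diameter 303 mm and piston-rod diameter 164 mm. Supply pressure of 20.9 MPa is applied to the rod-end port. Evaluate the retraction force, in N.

Rod-side annular area A_ann = π/4 × (303² − 164²) = 50980 mm^2
On retraction the pressure acts on the annular area (bore minus rod).
F = P × A_ann

F ≈ 1.07e6 N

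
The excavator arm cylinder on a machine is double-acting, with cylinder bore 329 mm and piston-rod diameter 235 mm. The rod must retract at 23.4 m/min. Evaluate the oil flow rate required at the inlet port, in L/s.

Rod-side annular area A_ann = π/4 × (329² − 235²) = 41640 mm^2
Q = A × v

Q ≈ 16.2 L/s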